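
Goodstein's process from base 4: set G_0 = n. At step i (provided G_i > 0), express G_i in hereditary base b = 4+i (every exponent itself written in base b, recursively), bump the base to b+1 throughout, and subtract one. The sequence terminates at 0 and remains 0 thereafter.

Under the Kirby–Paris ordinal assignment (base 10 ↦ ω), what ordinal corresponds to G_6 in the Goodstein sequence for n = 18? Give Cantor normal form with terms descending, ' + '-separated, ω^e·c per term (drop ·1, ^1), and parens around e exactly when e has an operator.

ω·6 + 3

i=0: 18 = 4^2 + 2 (b=4); 4→5: 5^2 + 2 = 27; 27−1 = 26
i=1: 26 = 5^2 + 1 (b=5); 5→6: 6^2 + 1 = 37; 37−1 = 36
i=2: 36 = 6^2 (b=6); 6→7: 7^2 = 49; 49−1 = 48
i=3: 48 = 6·7 + 6 (b=7); 7→8: 6·8 + 6 = 54; 54−1 = 53
i=4: 53 = 6·8 + 5 (b=8); 8→9: 6·9 + 5 = 59; 59−1 = 58
i=5: 58 = 6·9 + 4 (b=9); 9→10: 6·10 + 4 = 64; 64−1 = 63
i=6: 63 = 6·10 + 3 (b=10); 10→11: 6·11 + 3 = 69; 69−1 = 68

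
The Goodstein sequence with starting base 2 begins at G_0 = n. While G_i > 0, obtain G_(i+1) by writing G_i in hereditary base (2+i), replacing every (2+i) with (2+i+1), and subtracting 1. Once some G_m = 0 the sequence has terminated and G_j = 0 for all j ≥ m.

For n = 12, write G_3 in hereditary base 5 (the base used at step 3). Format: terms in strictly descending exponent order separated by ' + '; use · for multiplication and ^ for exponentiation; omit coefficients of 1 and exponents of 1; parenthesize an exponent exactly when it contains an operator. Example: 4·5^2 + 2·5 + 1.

5^(5 + 1) + 2·5^2 + 2·5

(0) 12|_2 = 2^(2 + 1) + 2^2 ↦ 3^(3 + 1) + 3^3|_3 = 108 ⇒ 107
(1) 107|_3 = 3^(3 + 1) + 2·3^2 + 2·3 + 2 ↦ 4^(4 + 1) + 2·4^2 + 2·4 + 2|_4 = 1066 ⇒ 1065
(2) 1065|_4 = 4^(4 + 1) + 2·4^2 + 2·4 + 1 ↦ 5^(5 + 1) + 2·5^2 + 2·5 + 1|_5 = 15686 ⇒ 15685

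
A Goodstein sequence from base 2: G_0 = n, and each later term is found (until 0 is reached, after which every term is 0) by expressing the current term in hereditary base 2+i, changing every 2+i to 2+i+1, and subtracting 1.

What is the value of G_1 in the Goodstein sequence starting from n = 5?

27

step 0: 5 = 2^2 + 1; sub 3 for 2: 3^3 + 1; = 28; G_1 = 28−1 = 27
step 1: 27 = 3^3; sub 4 for 3: 4^4; = 256; G_2 = 256−1 = 255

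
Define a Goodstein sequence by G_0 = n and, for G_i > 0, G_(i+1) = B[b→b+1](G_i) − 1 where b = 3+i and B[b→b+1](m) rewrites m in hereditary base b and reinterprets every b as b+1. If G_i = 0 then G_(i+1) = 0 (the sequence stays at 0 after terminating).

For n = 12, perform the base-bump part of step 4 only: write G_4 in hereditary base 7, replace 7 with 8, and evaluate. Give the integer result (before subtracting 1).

64

(0) 12|_3 = 3^2 + 3 ↦ 4^2 + 4|_4 = 20 ⇒ 19
(1) 19|_4 = 4^2 + 3 ↦ 5^2 + 3|_5 = 28 ⇒ 27
(2) 27|_5 = 5^2 + 2 ↦ 6^2 + 2|_6 = 38 ⇒ 37
(3) 37|_6 = 6^2 + 1 ↦ 7^2 + 1|_7 = 50 ⇒ 49
(4) 49|_7 = 7^2 ↦ 8^2|_8 = 64 ⇒ 63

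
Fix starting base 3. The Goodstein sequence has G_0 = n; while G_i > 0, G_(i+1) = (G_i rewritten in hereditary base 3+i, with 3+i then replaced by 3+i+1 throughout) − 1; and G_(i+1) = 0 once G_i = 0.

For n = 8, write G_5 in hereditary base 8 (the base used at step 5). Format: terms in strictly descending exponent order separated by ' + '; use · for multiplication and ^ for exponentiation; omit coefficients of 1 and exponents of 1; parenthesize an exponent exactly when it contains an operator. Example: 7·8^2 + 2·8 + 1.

8 + 3

(0) 8|_3 = 2·3 + 2 ↦ 2·4 + 2|_4 = 10 ⇒ 9
(1) 9|_4 = 2·4 + 1 ↦ 2·5 + 1|_5 = 11 ⇒ 10
(2) 10|_5 = 2·5 ↦ 2·6|_6 = 12 ⇒ 11
(3) 11|_6 = 6 + 5 ↦ 7 + 5|_7 = 12 ⇒ 11
(4) 11|_7 = 7 + 4 ↦ 8 + 4|_8 = 12 ⇒ 11
(5) 11|_8 = 8 + 3 ↦ 9 + 3|_9 = 12 ⇒ 11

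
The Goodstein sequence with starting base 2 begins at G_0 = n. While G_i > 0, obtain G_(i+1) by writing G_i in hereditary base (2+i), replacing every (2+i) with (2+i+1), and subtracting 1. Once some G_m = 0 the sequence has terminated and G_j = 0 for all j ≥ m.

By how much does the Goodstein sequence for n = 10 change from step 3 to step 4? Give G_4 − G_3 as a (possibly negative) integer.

264310

G_0=10  [base 2] 2^(2 + 1) + 2  →[2↦3]→  3^(3 + 1) + 3 = 84  −1 ⇒ G_1=83
G_1=83  [base 3] 3^(3 + 1) + 2  →[3↦4]→  4^(4 + 1) + 2 = 1026  −1 ⇒ G_2=1025
G_2=1025  [base 4] 4^(4 + 1) + 1  →[4↦5]→  5^(5 + 1) + 1 = 15626  −1 ⇒ G_3=15625
G_3=15625  [base 5] 5^(5 + 1)  →[5↦6]→  6^(6 + 1) = 279936  −1 ⇒ G_4=279935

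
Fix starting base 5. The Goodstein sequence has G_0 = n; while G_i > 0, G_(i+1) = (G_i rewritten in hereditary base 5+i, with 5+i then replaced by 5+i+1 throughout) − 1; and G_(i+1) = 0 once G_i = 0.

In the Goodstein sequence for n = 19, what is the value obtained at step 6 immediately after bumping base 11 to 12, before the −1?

G_0=19  [base 5] 3·5 + 4  →[5↦6]→  3·6 + 4 = 22  −1 ⇒ G_1=21
G_1=21  [base 6] 3·6 + 3  →[6↦7]→  3·7 + 3 = 24  −1 ⇒ G_2=23
G_2=23  [base 7] 3·7 + 2  →[7↦8]→  3·8 + 2 = 26  −1 ⇒ G_3=25
G_3=25  [base 8] 3·8 + 1  →[8↦9]→  3·9 + 1 = 28  −1 ⇒ G_4=27
G_4=27  [base 9] 3·9  →[9↦10]→  3·10 = 30  −1 ⇒ G_5=29
G_5=29  [base 10] 2·10 + 9  →[10↦11]→  2·11 + 9 = 31  −1 ⇒ G_6=30
G_6=30  [base 11] 2·11 + 8  →[11↦12]→  2·12 + 8 = 32  −1 ⇒ G_7=31

32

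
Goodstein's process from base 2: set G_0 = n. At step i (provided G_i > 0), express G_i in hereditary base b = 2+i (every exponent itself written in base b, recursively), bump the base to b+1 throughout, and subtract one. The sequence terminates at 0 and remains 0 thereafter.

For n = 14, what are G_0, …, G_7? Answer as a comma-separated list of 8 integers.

14, 110, 1281, 18750, 326591, 5862840, 134404971, 3487116548

14 —HB2→ 2^(2 + 1) + 2^2 + 2 —bump→ 3^(3 + 1) + 3^3 + 3 = 111 —(−1)→ 110
110 —HB3→ 3^(3 + 1) + 3^3 + 2 —bump→ 4^(4 + 1) + 4^4 + 2 = 1282 —(−1)→ 1281
1281 —HB4→ 4^(4 + 1) + 4^4 + 1 —bump→ 5^(5 + 1) + 5^5 + 1 = 18751 —(−1)→ 18750
18750 —HB5→ 5^(5 + 1) + 5^5 —bump→ 6^(6 + 1) + 6^6 = 326592 —(−1)→ 326591
326591 —HB6→ 6^(6 + 1) + 5·6^5 + 5·6^4 + 5·6^3 + 5·6^2 + 5·6 + 5 —bump→ 7^(7 + 1) + 5·7^5 + 5·7^4 + 5·7^3 + 5·7^2 + 5·7 + 5 = 5862841 —(−1)→ 5862840
5862840 —HB7→ 7^(7 + 1) + 5·7^5 + 5·7^4 + 5·7^3 + 5·7^2 + 5·7 + 4 —bump→ 8^(8 + 1) + 5·8^5 + 5·8^4 + 5·8^3 + 5·8^2 + 5·8 + 4 = 134404972 —(−1)→ 134404971
134404971 —HB8→ 8^(8 + 1) + 5·8^5 + 5·8^4 + 5·8^3 + 5·8^2 + 5·8 + 3 —bump→ 9^(9 + 1) + 5·9^5 + 5·9^4 + 5·9^3 + 5·9^2 + 5·9 + 3 = 3487116549 —(−1)→ 3487116548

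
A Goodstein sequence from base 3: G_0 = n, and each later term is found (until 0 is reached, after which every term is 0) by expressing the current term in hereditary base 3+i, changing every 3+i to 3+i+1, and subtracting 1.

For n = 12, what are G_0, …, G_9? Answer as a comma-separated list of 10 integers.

(0) 12|_3 = 3^2 + 3 ↦ 4^2 + 4|_4 = 20 ⇒ 19
(1) 19|_4 = 4^2 + 3 ↦ 5^2 + 3|_5 = 28 ⇒ 27
(2) 27|_5 = 5^2 + 2 ↦ 6^2 + 2|_6 = 38 ⇒ 37
(3) 37|_6 = 6^2 + 1 ↦ 7^2 + 1|_7 = 50 ⇒ 49
(4) 49|_7 = 7^2 ↦ 8^2|_8 = 64 ⇒ 63
(5) 63|_8 = 7·8 + 7 ↦ 7·9 + 7|_9 = 70 ⇒ 69
(6) 69|_9 = 7·9 + 6 ↦ 7·10 + 6|_10 = 76 ⇒ 75
(7) 75|_10 = 7·10 + 5 ↦ 7·11 + 5|_11 = 82 ⇒ 81
(8) 81|_11 = 7·11 + 4 ↦ 7·12 + 4|_12 = 88 ⇒ 87

12, 19, 27, 37, 49, 63, 69, 75, 81, 87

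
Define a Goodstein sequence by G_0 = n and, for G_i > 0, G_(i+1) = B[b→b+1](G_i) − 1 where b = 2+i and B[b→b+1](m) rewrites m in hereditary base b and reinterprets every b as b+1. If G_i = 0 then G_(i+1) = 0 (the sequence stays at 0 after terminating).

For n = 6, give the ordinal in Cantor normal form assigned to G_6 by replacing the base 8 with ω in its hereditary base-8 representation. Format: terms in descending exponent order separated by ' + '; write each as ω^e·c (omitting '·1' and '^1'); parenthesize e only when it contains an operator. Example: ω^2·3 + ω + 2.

ω^5·5 + ω^4·5 + ω^3·5 + ω^2·5 + ω·5 + 3

G_0=6  [base 2] 2^2 + 2  →[2↦3]→  3^3 + 3 = 30  −1 ⇒ G_1=29
G_1=29  [base 3] 3^3 + 2  →[3↦4]→  4^4 + 2 = 258  −1 ⇒ G_2=257
G_2=257  [base 4] 4^4 + 1  →[4↦5]→  5^5 + 1 = 3126  −1 ⇒ G_3=3125
G_3=3125  [base 5] 5^5  →[5↦6]→  6^6 = 46656  −1 ⇒ G_4=46655
G_4=46655  [base 6] 5·6^5 + 5·6^4 + 5·6^3 + 5·6^2 + 5·6 + 5  →[6↦7]→  5·7^5 + 5·7^4 + 5·7^3 + 5·7^2 + 5·7 + 5 = 98040  −1 ⇒ G_5=98039
G_5=98039  [base 7] 5·7^5 + 5·7^4 + 5·7^3 + 5·7^2 + 5·7 + 4  →[7↦8]→  5·8^5 + 5·8^4 + 5·8^3 + 5·8^2 + 5·8 + 4 = 187244  −1 ⇒ G_6=187243
G_6=187243  [base 8] 5·8^5 + 5·8^4 + 5·8^3 + 5·8^2 + 5·8 + 3  →[8↦9]→  5·9^5 + 5·9^4 + 5·9^3 + 5·9^2 + 5·9 + 3 = 332148  −1 ⇒ G_7=332147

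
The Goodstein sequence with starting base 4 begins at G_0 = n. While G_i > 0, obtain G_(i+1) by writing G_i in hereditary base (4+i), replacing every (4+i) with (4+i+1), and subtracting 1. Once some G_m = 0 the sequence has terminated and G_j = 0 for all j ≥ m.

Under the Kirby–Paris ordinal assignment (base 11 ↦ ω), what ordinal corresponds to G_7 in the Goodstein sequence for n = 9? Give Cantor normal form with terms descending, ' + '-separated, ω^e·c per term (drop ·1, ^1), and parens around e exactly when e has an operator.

i=0: 9 = 2·4 + 1 (b=4); 4→5: 2·5 + 1 = 11; 11−1 = 10
i=1: 10 = 2·5 (b=5); 5→6: 2·6 = 12; 12−1 = 11
i=2: 11 = 6 + 5 (b=6); 6→7: 7 + 5 = 12; 12−1 = 11
i=3: 11 = 7 + 4 (b=7); 7→8: 8 + 4 = 12; 12−1 = 11
i=4: 11 = 8 + 3 (b=8); 8→9: 9 + 3 = 12; 12−1 = 11
i=5: 11 = 9 + 2 (b=9); 9→10: 10 + 2 = 12; 12−1 = 11
i=6: 11 = 10 + 1 (b=10); 10→11: 11 + 1 = 12; 12−1 = 11

ω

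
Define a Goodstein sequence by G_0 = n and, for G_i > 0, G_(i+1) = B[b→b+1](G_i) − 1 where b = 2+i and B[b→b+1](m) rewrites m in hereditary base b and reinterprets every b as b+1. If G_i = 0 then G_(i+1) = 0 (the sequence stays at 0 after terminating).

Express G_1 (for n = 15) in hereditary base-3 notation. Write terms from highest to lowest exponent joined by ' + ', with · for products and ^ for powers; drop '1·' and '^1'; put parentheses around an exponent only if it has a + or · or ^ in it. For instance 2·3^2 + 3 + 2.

3^(3 + 1) + 3^3 + 3

base 2: 15 = 2^(2 + 1) + 2^2 + 2 + 1; at 3: 3^(3 + 1) + 3^3 + 3 + 1 = 112; next = 111
base 3: 111 = 3^(3 + 1) + 3^3 + 3; at 4: 4^(4 + 1) + 4^4 + 4 = 1284; next = 1283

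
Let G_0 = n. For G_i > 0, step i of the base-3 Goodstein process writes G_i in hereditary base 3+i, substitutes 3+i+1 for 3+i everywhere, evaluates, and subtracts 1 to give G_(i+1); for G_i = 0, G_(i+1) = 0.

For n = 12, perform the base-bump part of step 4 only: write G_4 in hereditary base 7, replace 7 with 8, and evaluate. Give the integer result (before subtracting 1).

64

i=0: 12 = 3^2 + 3 (b=3); 3→4: 4^2 + 4 = 20; 20−1 = 19
i=1: 19 = 4^2 + 3 (b=4); 4→5: 5^2 + 3 = 28; 28−1 = 27
i=2: 27 = 5^2 + 2 (b=5); 5→6: 6^2 + 2 = 38; 38−1 = 37
i=3: 37 = 6^2 + 1 (b=6); 6→7: 7^2 + 1 = 50; 50−1 = 49
i=4: 49 = 7^2 (b=7); 7→8: 8^2 = 64; 64−1 = 63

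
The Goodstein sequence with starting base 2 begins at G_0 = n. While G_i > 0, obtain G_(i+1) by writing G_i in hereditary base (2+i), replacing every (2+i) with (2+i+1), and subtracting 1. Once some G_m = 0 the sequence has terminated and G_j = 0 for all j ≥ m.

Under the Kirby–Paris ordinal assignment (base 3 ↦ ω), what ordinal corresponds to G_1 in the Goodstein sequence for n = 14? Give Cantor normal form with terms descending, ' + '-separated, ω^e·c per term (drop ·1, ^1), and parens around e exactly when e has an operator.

ω^(ω + 1) + ω^ω + 2

[0] 14 ≡ 2^(2 + 1) + 2^2 + 2 (base 2). Lift 3: 111. −1: 110.
[1] 110 ≡ 3^(3 + 1) + 3^3 + 2 (base 3). Lift 4: 1282. −1: 1281.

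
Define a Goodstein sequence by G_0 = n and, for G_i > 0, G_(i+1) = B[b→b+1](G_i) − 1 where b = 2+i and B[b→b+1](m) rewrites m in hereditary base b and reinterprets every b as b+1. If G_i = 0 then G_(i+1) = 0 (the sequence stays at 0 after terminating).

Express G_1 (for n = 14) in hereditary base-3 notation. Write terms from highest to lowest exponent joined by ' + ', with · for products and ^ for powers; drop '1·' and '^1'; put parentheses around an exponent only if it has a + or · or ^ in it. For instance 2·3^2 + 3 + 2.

(0) 14|_2 = 2^(2 + 1) + 2^2 + 2 ↦ 3^(3 + 1) + 3^3 + 3|_3 = 111 ⇒ 110
(1) 110|_3 = 3^(3 + 1) + 3^3 + 2 ↦ 4^(4 + 1) + 4^4 + 2|_4 = 1282 ⇒ 1281

3^(3 + 1) + 3^3 + 2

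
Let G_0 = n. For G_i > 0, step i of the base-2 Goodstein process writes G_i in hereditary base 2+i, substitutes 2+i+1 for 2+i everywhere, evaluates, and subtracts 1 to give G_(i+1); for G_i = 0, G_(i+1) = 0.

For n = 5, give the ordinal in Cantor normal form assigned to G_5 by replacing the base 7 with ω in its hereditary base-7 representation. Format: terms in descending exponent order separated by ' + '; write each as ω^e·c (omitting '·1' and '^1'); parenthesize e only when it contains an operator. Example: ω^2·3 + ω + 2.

ω^3·3 + ω^2·3 + ω·3

step 0: 5 = 2^2 + 1; sub 3 for 2: 3^3 + 1; = 28; G_1 = 28−1 = 27
step 1: 27 = 3^3; sub 4 for 3: 4^4; = 256; G_2 = 256−1 = 255
step 2: 255 = 3·4^3 + 3·4^2 + 3·4 + 3; sub 5 for 4: 3·5^3 + 3·5^2 + 3·5 + 3; = 468; G_3 = 468−1 = 467
step 3: 467 = 3·5^3 + 3·5^2 + 3·5 + 2; sub 6 for 5: 3·6^3 + 3·6^2 + 3·6 + 2; = 776; G_4 = 776−1 = 775
step 4: 775 = 3·6^3 + 3·6^2 + 3·6 + 1; sub 7 for 6: 3·7^3 + 3·7^2 + 3·7 + 1; = 1198; G_5 = 1198−1 = 1197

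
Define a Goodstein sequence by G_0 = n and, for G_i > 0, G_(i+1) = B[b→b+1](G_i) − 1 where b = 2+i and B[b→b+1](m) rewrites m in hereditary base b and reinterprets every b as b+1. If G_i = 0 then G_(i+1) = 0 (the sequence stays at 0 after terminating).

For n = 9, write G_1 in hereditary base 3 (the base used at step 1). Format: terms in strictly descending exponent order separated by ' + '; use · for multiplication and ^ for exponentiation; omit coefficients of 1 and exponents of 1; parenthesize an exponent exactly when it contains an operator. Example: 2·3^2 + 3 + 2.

G_0 = 9. HB_2(9) = 2^(2 + 1) + 1. Bump = 82. G_1 = 81.
G_1 = 81. HB_3(81) = 3^(3 + 1). Bump = 1024. G_2 = 1023.

3^(3 + 1)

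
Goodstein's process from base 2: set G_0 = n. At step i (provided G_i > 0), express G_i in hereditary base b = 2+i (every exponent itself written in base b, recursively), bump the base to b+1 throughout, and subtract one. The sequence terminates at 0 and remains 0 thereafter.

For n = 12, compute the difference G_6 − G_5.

128452957

12 —HB2→ 2^(2 + 1) + 2^2 —bump→ 3^(3 + 1) + 3^3 = 108 —(−1)→ 107
107 —HB3→ 3^(3 + 1) + 2·3^2 + 2·3 + 2 —bump→ 4^(4 + 1) + 2·4^2 + 2·4 + 2 = 1066 —(−1)→ 1065
1065 —HB4→ 4^(4 + 1) + 2·4^2 + 2·4 + 1 —bump→ 5^(5 + 1) + 2·5^2 + 2·5 + 1 = 15686 —(−1)→ 15685
15685 —HB5→ 5^(5 + 1) + 2·5^2 + 2·5 —bump→ 6^(6 + 1) + 2·6^2 + 2·6 = 280020 —(−1)→ 280019
280019 —HB6→ 6^(6 + 1) + 2·6^2 + 6 + 5 —bump→ 7^(7 + 1) + 2·7^2 + 7 + 5 = 5764911 —(−1)→ 5764910
5764910 —HB7→ 7^(7 + 1) + 2·7^2 + 7 + 4 —bump→ 8^(8 + 1) + 2·8^2 + 8 + 4 = 134217868 —(−1)→ 134217867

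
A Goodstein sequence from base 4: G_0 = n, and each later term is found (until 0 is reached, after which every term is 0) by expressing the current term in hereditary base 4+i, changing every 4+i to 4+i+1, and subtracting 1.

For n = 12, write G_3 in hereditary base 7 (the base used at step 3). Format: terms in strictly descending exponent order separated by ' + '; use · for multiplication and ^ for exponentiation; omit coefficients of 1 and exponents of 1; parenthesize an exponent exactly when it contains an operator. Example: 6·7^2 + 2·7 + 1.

2·7 + 2

step 0: 12 = 3·4; sub 5 for 4: 3·5; = 15; G_1 = 15−1 = 14
step 1: 14 = 2·5 + 4; sub 6 for 5: 2·6 + 4; = 16; G_2 = 16−1 = 15
step 2: 15 = 2·6 + 3; sub 7 for 6: 2·7 + 3; = 17; G_3 = 17−1 = 16
step 3: 16 = 2·7 + 2; sub 8 for 7: 2·8 + 2; = 18; G_4 = 18−1 = 17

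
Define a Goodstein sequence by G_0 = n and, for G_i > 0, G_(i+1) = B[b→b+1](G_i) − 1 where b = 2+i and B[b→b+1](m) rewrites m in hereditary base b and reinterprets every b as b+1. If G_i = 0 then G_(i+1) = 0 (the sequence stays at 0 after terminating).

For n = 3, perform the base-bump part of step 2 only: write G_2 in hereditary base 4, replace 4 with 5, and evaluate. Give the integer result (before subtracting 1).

G_0=3  [base 2] 2 + 1  →[2↦3]→  3 + 1 = 4  −1 ⇒ G_1=3
G_1=3  [base 3] 3  →[3↦4]→  4 = 4  −1 ⇒ G_2=3
G_2=3  [base 4] 3  →[4↦5]→  3 = 3  −1 ⇒ G_3=2

3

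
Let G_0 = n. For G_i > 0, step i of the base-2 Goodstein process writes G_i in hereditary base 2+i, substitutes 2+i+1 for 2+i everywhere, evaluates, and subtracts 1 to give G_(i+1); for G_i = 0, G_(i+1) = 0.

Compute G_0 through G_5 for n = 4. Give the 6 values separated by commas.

G_0 = 4. HB_2(4) = 2^2. Bump = 27. G_1 = 26.
G_1 = 26. HB_3(26) = 2·3^2 + 2·3 + 2. Bump = 42. G_2 = 41.
G_2 = 41. HB_4(41) = 2·4^2 + 2·4 + 1. Bump = 61. G_3 = 60.
G_3 = 60. HB_5(60) = 2·5^2 + 2·5. Bump = 84. G_4 = 83.
G_4 = 83. HB_6(83) = 2·6^2 + 6 + 5. Bump = 110. G_5 = 109.

4, 26, 41, 60, 83, 109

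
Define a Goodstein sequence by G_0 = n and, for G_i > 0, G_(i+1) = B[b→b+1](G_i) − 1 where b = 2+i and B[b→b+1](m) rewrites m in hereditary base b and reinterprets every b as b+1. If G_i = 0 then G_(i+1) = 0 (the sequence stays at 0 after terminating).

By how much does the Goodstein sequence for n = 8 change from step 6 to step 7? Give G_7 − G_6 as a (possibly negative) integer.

(0) 8|_2 = 2^(2 + 1) ↦ 3^(3 + 1)|_3 = 81 ⇒ 80
(1) 80|_3 = 2·3^3 + 2·3^2 + 2·3 + 2 ↦ 2·4^4 + 2·4^2 + 2·4 + 2|_4 = 554 ⇒ 553
(2) 553|_4 = 2·4^4 + 2·4^2 + 2·4 + 1 ↦ 2·5^5 + 2·5^2 + 2·5 + 1|_5 = 6311 ⇒ 6310
(3) 6310|_5 = 2·5^5 + 2·5^2 + 2·5 ↦ 2·6^6 + 2·6^2 + 2·6|_6 = 93396 ⇒ 93395
(4) 93395|_6 = 2·6^6 + 2·6^2 + 6 + 5 ↦ 2·7^7 + 2·7^2 + 7 + 5|_7 = 1647196 ⇒ 1647195
(5) 1647195|_7 = 2·7^7 + 2·7^2 + 7 + 4 ↦ 2·8^8 + 2·8^2 + 8 + 4|_8 = 33554572 ⇒ 33554571
(6) 33554571|_8 = 2·8^8 + 2·8^2 + 8 + 3 ↦ 2·9^9 + 2·9^2 + 9 + 3|_9 = 774841152 ⇒ 774841151

741286580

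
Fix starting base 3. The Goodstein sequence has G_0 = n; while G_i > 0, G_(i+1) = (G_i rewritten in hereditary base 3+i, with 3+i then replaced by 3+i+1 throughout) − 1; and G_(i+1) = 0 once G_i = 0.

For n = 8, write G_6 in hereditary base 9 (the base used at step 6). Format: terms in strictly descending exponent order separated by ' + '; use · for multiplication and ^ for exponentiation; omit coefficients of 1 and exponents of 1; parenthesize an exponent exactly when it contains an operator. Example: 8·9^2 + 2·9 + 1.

i=0: 8 = 2·3 + 2 (b=3); 3→4: 2·4 + 2 = 10; 10−1 = 9
i=1: 9 = 2·4 + 1 (b=4); 4→5: 2·5 + 1 = 11; 11−1 = 10
i=2: 10 = 2·5 (b=5); 5→6: 2·6 = 12; 12−1 = 11
i=3: 11 = 6 + 5 (b=6); 6→7: 7 + 5 = 12; 12−1 = 11
i=4: 11 = 7 + 4 (b=7); 7→8: 8 + 4 = 12; 12−1 = 11
i=5: 11 = 8 + 3 (b=8); 8→9: 9 + 3 = 12; 12−1 = 11
i=6: 11 = 9 + 2 (b=9); 9→10: 10 + 2 = 12; 12−1 = 11

9 + 2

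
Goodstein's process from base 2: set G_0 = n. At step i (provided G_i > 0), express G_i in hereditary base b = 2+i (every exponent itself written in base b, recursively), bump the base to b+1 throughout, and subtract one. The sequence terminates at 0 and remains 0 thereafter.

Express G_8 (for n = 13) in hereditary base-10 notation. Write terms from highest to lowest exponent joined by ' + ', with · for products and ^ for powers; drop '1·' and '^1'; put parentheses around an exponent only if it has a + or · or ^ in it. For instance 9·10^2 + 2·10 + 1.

step 0: 13 = 2^(2 + 1) + 2^2 + 1; sub 3 for 2: 3^(3 + 1) + 3^3 + 1; = 109; G_1 = 109−1 = 108
step 1: 108 = 3^(3 + 1) + 3^3; sub 4 for 3: 4^(4 + 1) + 4^4; = 1280; G_2 = 1280−1 = 1279
step 2: 1279 = 4^(4 + 1) + 3·4^3 + 3·4^2 + 3·4 + 3; sub 5 for 4: 5^(5 + 1) + 3·5^3 + 3·5^2 + 3·5 + 3; = 16093; G_3 = 16093−1 = 16092
step 3: 16092 = 5^(5 + 1) + 3·5^3 + 3·5^2 + 3·5 + 2; sub 6 for 5: 6^(6 + 1) + 3·6^3 + 3·6^2 + 3·6 + 2; = 280712; G_4 = 280712−1 = 280711
step 4: 280711 = 6^(6 + 1) + 3·6^3 + 3·6^2 + 3·6 + 1; sub 7 for 6: 7^(7 + 1) + 3·7^3 + 3·7^2 + 3·7 + 1; = 5765999; G_5 = 5765999−1 = 5765998
step 5: 5765998 = 7^(7 + 1) + 3·7^3 + 3·7^2 + 3·7; sub 8 for 7: 8^(8 + 1) + 3·8^3 + 3·8^2 + 3·8; = 134219480; G_6 = 134219480−1 = 134219479
step 6: 134219479 = 8^(8 + 1) + 3·8^3 + 3·8^2 + 2·8 + 7; sub 9 for 8: 9^(9 + 1) + 3·9^3 + 3·9^2 + 2·9 + 7; = 3486786856; G_7 = 3486786856−1 = 3486786855
step 7: 3486786855 = 9^(9 + 1) + 3·9^3 + 3·9^2 + 2·9 + 6; sub 10 for 9: 10^(10 + 1) + 3·10^3 + 3·10^2 + 2·10 + 6; = 100000003326; G_8 = 100000003326−1 = 100000003325

10^(10 + 1) + 3·10^3 + 3·10^2 + 2·10 + 5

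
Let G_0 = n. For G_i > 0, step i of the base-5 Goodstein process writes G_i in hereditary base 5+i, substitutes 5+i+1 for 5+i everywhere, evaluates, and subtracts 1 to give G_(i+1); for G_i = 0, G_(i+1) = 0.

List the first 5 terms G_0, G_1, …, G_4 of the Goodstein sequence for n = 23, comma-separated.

23, 26, 29, 32, 35

i=0: 23 = 4·5 + 3 (b=5); 5→6: 4·6 + 3 = 27; 27−1 = 26
i=1: 26 = 4·6 + 2 (b=6); 6→7: 4·7 + 2 = 30; 30−1 = 29
i=2: 29 = 4·7 + 1 (b=7); 7→8: 4·8 + 1 = 33; 33−1 = 32
i=3: 32 = 4·8 (b=8); 8→9: 4·9 = 36; 36−1 = 35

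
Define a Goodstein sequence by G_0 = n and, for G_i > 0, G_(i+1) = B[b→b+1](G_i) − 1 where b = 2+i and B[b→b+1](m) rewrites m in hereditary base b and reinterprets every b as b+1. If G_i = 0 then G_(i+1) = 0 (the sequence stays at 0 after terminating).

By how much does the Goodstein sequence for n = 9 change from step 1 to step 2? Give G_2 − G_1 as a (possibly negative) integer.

942

[0] 9 ≡ 2^(2 + 1) + 1 (base 2). Lift 3: 82. −1: 81.
[1] 81 ≡ 3^(3 + 1) (base 3). Lift 4: 1024. −1: 1023.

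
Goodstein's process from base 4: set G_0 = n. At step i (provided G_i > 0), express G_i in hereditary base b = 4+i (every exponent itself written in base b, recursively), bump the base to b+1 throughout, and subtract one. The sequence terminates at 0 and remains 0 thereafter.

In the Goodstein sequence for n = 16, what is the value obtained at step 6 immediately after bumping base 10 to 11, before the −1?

[0] 16 ≡ 4^2 (base 4). Lift 5: 25. −1: 24.
[1] 24 ≡ 4·5 + 4 (base 5). Lift 6: 28. −1: 27.
[2] 27 ≡ 4·6 + 3 (base 6). Lift 7: 31. −1: 30.
[3] 30 ≡ 4·7 + 2 (base 7). Lift 8: 34. −1: 33.
[4] 33 ≡ 4·8 + 1 (base 8). Lift 9: 37. −1: 36.
[5] 36 ≡ 4·9 (base 9). Lift 10: 40. −1: 39.

42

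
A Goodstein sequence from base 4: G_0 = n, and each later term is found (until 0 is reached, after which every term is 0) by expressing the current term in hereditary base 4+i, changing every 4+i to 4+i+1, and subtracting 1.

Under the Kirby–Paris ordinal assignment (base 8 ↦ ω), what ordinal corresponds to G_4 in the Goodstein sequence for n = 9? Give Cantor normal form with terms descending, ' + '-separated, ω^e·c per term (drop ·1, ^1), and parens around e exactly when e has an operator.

ω + 3

base 4: 9 = 2·4 + 1; at 5: 2·5 + 1 = 11; next = 10
base 5: 10 = 2·5; at 6: 2·6 = 12; next = 11
base 6: 11 = 6 + 5; at 7: 7 + 5 = 12; next = 11
base 7: 11 = 7 + 4; at 8: 8 + 4 = 12; next = 11
base 8: 11 = 8 + 3; at 9: 9 + 3 = 12; next = 11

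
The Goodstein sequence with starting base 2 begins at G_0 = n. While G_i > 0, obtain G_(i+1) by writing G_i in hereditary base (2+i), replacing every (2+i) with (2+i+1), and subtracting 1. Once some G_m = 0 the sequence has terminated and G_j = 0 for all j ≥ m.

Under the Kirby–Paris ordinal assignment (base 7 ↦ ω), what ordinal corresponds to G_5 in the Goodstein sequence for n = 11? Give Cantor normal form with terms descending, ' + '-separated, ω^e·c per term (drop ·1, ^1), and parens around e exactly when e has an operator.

G_0 = 11. HB_2(11) = 2^(2 + 1) + 2 + 1. Bump = 85. G_1 = 84.
G_1 = 84. HB_3(84) = 3^(3 + 1) + 3. Bump = 1028. G_2 = 1027.
G_2 = 1027. HB_4(1027) = 4^(4 + 1) + 3. Bump = 15628. G_3 = 15627.
G_3 = 15627. HB_5(15627) = 5^(5 + 1) + 2. Bump = 279938. G_4 = 279937.
G_4 = 279937. HB_6(279937) = 6^(6 + 1) + 1. Bump = 5764802. G_5 = 5764801.
G_5 = 5764801. HB_7(5764801) = 7^(7 + 1). Bump = 134217728. G_6 = 134217727.

ω^(ω + 1)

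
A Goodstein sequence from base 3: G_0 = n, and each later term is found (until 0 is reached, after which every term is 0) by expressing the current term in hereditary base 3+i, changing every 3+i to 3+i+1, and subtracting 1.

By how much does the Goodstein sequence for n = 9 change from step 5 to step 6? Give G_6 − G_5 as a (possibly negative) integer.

1

G_0=9  [base 3] 3^2  →[3↦4]→  4^2 = 16  −1 ⇒ G_1=15
G_1=15  [base 4] 3·4 + 3  →[4↦5]→  3·5 + 3 = 18  −1 ⇒ G_2=17
G_2=17  [base 5] 3·5 + 2  →[5↦6]→  3·6 + 2 = 20  −1 ⇒ G_3=19
G_3=19  [base 6] 3·6 + 1  →[6↦7]→  3·7 + 1 = 22  −1 ⇒ G_4=21
G_4=21  [base 7] 3·7  →[7↦8]→  3·8 = 24  −1 ⇒ G_5=23
G_5=23  [base 8] 2·8 + 7  →[8↦9]→  2·9 + 7 = 25  −1 ⇒ G_6=24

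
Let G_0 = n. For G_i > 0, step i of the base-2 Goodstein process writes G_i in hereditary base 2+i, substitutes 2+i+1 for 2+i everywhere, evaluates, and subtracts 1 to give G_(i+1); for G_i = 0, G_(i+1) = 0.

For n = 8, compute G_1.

80

8 —HB2→ 2^(2 + 1) —bump→ 3^(3 + 1) = 81 —(−1)→ 80
80 —HB3→ 2·3^3 + 2·3^2 + 2·3 + 2 —bump→ 2·4^4 + 2·4^2 + 2·4 + 2 = 554 —(−1)→ 553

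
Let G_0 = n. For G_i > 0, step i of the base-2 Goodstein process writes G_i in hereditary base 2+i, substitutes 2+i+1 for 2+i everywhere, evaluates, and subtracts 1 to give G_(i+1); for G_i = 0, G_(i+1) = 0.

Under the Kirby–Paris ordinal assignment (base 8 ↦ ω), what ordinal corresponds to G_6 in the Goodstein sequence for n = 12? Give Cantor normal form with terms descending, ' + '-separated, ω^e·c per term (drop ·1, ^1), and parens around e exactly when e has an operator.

base 2: 12 = 2^(2 + 1) + 2^2; at 3: 3^(3 + 1) + 3^3 = 108; next = 107
base 3: 107 = 3^(3 + 1) + 2·3^2 + 2·3 + 2; at 4: 4^(4 + 1) + 2·4^2 + 2·4 + 2 = 1066; next = 1065
base 4: 1065 = 4^(4 + 1) + 2·4^2 + 2·4 + 1; at 5: 5^(5 + 1) + 2·5^2 + 2·5 + 1 = 15686; next = 15685
base 5: 15685 = 5^(5 + 1) + 2·5^2 + 2·5; at 6: 6^(6 + 1) + 2·6^2 + 2·6 = 280020; next = 280019
base 6: 280019 = 6^(6 + 1) + 2·6^2 + 6 + 5; at 7: 7^(7 + 1) + 2·7^2 + 7 + 5 = 5764911; next = 5764910
base 7: 5764910 = 7^(7 + 1) + 2·7^2 + 7 + 4; at 8: 8^(8 + 1) + 2·8^2 + 8 + 4 = 134217868; next = 134217867
base 8: 134217867 = 8^(8 + 1) + 2·8^2 + 8 + 3; at 9: 9^(9 + 1) + 2·9^2 + 9 + 3 = 3486784575; next = 3486784574

ω^(ω + 1) + ω^2·2 + ω + 3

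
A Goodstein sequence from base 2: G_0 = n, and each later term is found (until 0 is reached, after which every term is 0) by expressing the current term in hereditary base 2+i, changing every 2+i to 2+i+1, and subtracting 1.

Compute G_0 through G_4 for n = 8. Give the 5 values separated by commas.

G_0 = 8. HB_2(8) = 2^(2 + 1). Bump = 81. G_1 = 80.
G_1 = 80. HB_3(80) = 2·3^3 + 2·3^2 + 2·3 + 2. Bump = 554. G_2 = 553.
G_2 = 553. HB_4(553) = 2·4^4 + 2·4^2 + 2·4 + 1. Bump = 6311. G_3 = 6310.
G_3 = 6310. HB_5(6310) = 2·5^5 + 2·5^2 + 2·5. Bump = 93396. G_4 = 93395.

8, 80, 553, 6310, 93395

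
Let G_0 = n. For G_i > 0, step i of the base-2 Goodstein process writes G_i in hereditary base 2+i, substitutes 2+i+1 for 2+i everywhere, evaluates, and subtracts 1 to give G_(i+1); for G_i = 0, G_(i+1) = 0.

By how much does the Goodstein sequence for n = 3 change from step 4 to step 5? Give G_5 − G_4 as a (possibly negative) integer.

-1

(0) 3|_2 = 2 + 1 ↦ 3 + 1|_3 = 4 ⇒ 3
(1) 3|_3 = 3 ↦ 4|_4 = 4 ⇒ 3
(2) 3|_4 = 3 ↦ 3|_5 = 3 ⇒ 2
(3) 2|_5 = 2 ↦ 2|_6 = 2 ⇒ 1
(4) 1|_6 = 1 ↦ 1|_7 = 1 ⇒ 0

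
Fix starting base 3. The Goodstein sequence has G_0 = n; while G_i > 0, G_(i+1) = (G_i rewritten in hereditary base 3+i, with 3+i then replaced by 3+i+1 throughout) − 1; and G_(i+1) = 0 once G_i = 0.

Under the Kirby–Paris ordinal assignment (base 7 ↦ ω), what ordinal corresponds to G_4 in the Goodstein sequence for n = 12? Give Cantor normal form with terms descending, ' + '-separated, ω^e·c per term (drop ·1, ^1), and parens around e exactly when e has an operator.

ω^2

(0) 12|_3 = 3^2 + 3 ↦ 4^2 + 4|_4 = 20 ⇒ 19
(1) 19|_4 = 4^2 + 3 ↦ 5^2 + 3|_5 = 28 ⇒ 27
(2) 27|_5 = 5^2 + 2 ↦ 6^2 + 2|_6 = 38 ⇒ 37
(3) 37|_6 = 6^2 + 1 ↦ 7^2 + 1|_7 = 50 ⇒ 49
(4) 49|_7 = 7^2 ↦ 8^2|_8 = 64 ⇒ 63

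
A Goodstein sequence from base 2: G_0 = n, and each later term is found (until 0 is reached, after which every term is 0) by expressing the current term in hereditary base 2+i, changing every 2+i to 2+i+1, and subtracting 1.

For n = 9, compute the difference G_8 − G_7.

28837739404

9 —HB2→ 2^(2 + 1) + 1 —bump→ 3^(3 + 1) + 1 = 82 —(−1)→ 81
81 —HB3→ 3^(3 + 1) —bump→ 4^(4 + 1) = 1024 —(−1)→ 1023
1023 —HB4→ 3·4^4 + 3·4^3 + 3·4^2 + 3·4 + 3 —bump→ 3·5^5 + 3·5^3 + 3·5^2 + 3·5 + 3 = 9843 —(−1)→ 9842
9842 —HB5→ 3·5^5 + 3·5^3 + 3·5^2 + 3·5 + 2 —bump→ 3·6^6 + 3·6^3 + 3·6^2 + 3·6 + 2 = 140744 —(−1)→ 140743
140743 —HB6→ 3·6^6 + 3·6^3 + 3·6^2 + 3·6 + 1 —bump→ 3·7^7 + 3·7^3 + 3·7^2 + 3·7 + 1 = 2471827 —(−1)→ 2471826
2471826 —HB7→ 3·7^7 + 3·7^3 + 3·7^2 + 3·7 —bump→ 3·8^8 + 3·8^3 + 3·8^2 + 3·8 = 50333400 —(−1)→ 50333399
50333399 —HB8→ 3·8^8 + 3·8^3 + 3·8^2 + 2·8 + 7 —bump→ 3·9^9 + 3·9^3 + 3·9^2 + 2·9 + 7 = 1162263922 —(−1)→ 1162263921
1162263921 —HB9→ 3·9^9 + 3·9^3 + 3·9^2 + 2·9 + 6 —bump→ 3·10^10 + 3·10^3 + 3·10^2 + 2·10 + 6 = 30000003326 —(−1)→ 30000003325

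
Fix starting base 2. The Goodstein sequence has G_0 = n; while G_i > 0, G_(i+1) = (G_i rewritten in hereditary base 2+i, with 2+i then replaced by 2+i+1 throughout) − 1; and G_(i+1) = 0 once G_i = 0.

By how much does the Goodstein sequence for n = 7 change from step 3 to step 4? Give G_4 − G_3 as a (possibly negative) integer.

43530

[0] 7 ≡ 2^2 + 2 + 1 (base 2). Lift 3: 31. −1: 30.
[1] 30 ≡ 3^3 + 3 (base 3). Lift 4: 260. −1: 259.
[2] 259 ≡ 4^4 + 3 (base 4). Lift 5: 3128. −1: 3127.
[3] 3127 ≡ 5^5 + 2 (base 5). Lift 6: 46658. −1: 46657.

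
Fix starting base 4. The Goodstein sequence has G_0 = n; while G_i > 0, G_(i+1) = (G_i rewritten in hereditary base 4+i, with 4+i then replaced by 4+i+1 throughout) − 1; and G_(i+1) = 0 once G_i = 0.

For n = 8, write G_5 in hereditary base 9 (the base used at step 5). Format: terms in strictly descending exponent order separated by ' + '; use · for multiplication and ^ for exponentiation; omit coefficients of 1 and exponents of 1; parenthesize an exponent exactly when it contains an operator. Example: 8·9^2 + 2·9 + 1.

i=0: 8 = 2·4 (b=4); 4→5: 2·5 = 10; 10−1 = 9
i=1: 9 = 5 + 4 (b=5); 5→6: 6 + 4 = 10; 10−1 = 9
i=2: 9 = 6 + 3 (b=6); 6→7: 7 + 3 = 10; 10−1 = 9
i=3: 9 = 7 + 2 (b=7); 7→8: 8 + 2 = 10; 10−1 = 9
i=4: 9 = 8 + 1 (b=8); 8→9: 9 + 1 = 10; 10−1 = 9

9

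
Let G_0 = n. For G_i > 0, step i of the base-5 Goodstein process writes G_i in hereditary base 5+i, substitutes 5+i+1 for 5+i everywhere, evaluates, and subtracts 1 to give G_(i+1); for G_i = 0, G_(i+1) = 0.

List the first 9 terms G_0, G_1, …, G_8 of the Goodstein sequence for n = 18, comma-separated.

18, 20, 22, 24, 26, 27, 28, 29, 30

(0) 18|_5 = 3·5 + 3 ↦ 3·6 + 3|_6 = 21 ⇒ 20
(1) 20|_6 = 3·6 + 2 ↦ 3·7 + 2|_7 = 23 ⇒ 22
(2) 22|_7 = 3·7 + 1 ↦ 3·8 + 1|_8 = 25 ⇒ 24
(3) 24|_8 = 3·8 ↦ 3·9|_9 = 27 ⇒ 26
(4) 26|_9 = 2·9 + 8 ↦ 2·10 + 8|_10 = 28 ⇒ 27
(5) 27|_10 = 2·10 + 7 ↦ 2·11 + 7|_11 = 29 ⇒ 28
(6) 28|_11 = 2·11 + 6 ↦ 2·12 + 6|_12 = 30 ⇒ 29
(7) 29|_12 = 2·12 + 5 ↦ 2·13 + 5|_13 = 31 ⇒ 30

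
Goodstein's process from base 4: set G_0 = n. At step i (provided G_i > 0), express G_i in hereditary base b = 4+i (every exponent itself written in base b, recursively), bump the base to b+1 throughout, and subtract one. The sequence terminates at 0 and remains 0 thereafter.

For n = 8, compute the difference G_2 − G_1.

0

8 —HB4→ 2·4 —bump→ 2·5 = 10 —(−1)→ 9
9 —HB5→ 5 + 4 —bump→ 6 + 4 = 10 —(−1)→ 9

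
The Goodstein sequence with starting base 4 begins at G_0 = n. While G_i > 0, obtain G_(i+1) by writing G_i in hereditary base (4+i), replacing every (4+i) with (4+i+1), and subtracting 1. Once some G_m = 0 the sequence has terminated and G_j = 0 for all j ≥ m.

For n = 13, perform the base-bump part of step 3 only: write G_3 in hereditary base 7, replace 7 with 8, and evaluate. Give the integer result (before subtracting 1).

20

13 —HB4→ 3·4 + 1 —bump→ 3·5 + 1 = 16 —(−1)→ 15
15 —HB5→ 3·5 —bump→ 3·6 = 18 —(−1)→ 17
17 —HB6→ 2·6 + 5 —bump→ 2·7 + 5 = 19 —(−1)→ 18
18 —HB7→ 2·7 + 4 —bump→ 2·8 + 4 = 20 —(−1)→ 19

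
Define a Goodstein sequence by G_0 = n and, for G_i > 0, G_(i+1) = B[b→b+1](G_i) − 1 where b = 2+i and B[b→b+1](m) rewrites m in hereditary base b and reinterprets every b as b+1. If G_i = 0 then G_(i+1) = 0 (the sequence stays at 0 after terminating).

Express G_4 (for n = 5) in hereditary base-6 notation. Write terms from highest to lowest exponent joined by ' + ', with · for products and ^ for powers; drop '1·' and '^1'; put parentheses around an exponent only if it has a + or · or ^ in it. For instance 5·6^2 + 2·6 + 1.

3·6^3 + 3·6^2 + 3·6 + 1

base 2: 5 = 2^2 + 1; at 3: 3^3 + 1 = 28; next = 27
base 3: 27 = 3^3; at 4: 4^4 = 256; next = 255
base 4: 255 = 3·4^3 + 3·4^2 + 3·4 + 3; at 5: 3·5^3 + 3·5^2 + 3·5 + 3 = 468; next = 467
base 5: 467 = 3·5^3 + 3·5^2 + 3·5 + 2; at 6: 3·6^3 + 3·6^2 + 3·6 + 2 = 776; next = 775
base 6: 775 = 3·6^3 + 3·6^2 + 3·6 + 1; at 7: 3·7^3 + 3·7^2 + 3·7 + 1 = 1198; next = 1197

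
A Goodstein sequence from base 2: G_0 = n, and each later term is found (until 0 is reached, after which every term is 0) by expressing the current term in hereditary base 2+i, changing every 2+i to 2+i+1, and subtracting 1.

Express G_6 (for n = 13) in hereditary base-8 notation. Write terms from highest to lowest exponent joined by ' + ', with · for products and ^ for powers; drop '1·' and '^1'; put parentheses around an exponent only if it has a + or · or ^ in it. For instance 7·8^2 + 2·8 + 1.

8^(8 + 1) + 3·8^3 + 3·8^2 + 2·8 + 7

i=0: 13 = 2^(2 + 1) + 2^2 + 1 (b=2); 2→3: 3^(3 + 1) + 3^3 + 1 = 109; 109−1 = 108
i=1: 108 = 3^(3 + 1) + 3^3 (b=3); 3→4: 4^(4 + 1) + 4^4 = 1280; 1280−1 = 1279
i=2: 1279 = 4^(4 + 1) + 3·4^3 + 3·4^2 + 3·4 + 3 (b=4); 4→5: 5^(5 + 1) + 3·5^3 + 3·5^2 + 3·5 + 3 = 16093; 16093−1 = 16092
i=3: 16092 = 5^(5 + 1) + 3·5^3 + 3·5^2 + 3·5 + 2 (b=5); 5→6: 6^(6 + 1) + 3·6^3 + 3·6^2 + 3·6 + 2 = 280712; 280712−1 = 280711
i=4: 280711 = 6^(6 + 1) + 3·6^3 + 3·6^2 + 3·6 + 1 (b=6); 6→7: 7^(7 + 1) + 3·7^3 + 3·7^2 + 3·7 + 1 = 5765999; 5765999−1 = 5765998
i=5: 5765998 = 7^(7 + 1) + 3·7^3 + 3·7^2 + 3·7 (b=7); 7→8: 8^(8 + 1) + 3·8^3 + 3·8^2 + 3·8 = 134219480; 134219480−1 = 134219479
i=6: 134219479 = 8^(8 + 1) + 3·8^3 + 3·8^2 + 2·8 + 7 (b=8); 8→9: 9^(9 + 1) + 3·9^3 + 3·9^2 + 2·9 + 7 = 3486786856; 3486786856−1 = 3486786855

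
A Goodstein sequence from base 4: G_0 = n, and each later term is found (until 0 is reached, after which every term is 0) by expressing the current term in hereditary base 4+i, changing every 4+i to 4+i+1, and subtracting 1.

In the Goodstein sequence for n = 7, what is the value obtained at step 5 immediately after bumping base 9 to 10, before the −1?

6

G_0=7  [base 4] 4 + 3  →[4↦5]→  5 + 3 = 8  −1 ⇒ G_1=7
G_1=7  [base 5] 5 + 2  →[5↦6]→  6 + 2 = 8  −1 ⇒ G_2=7
G_2=7  [base 6] 6 + 1  →[6↦7]→  7 + 1 = 8  −1 ⇒ G_3=7
G_3=7  [base 7] 7  →[7↦8]→  8 = 8  −1 ⇒ G_4=7
G_4=7  [base 8] 7  →[8↦9]→  7 = 7  −1 ⇒ G_5=6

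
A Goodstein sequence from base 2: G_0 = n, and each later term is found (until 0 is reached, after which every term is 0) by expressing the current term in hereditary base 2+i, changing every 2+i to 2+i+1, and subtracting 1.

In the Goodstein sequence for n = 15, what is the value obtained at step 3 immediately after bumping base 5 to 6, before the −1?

G_0 = 15. HB_2(15) = 2^(2 + 1) + 2^2 + 2 + 1. Bump = 112. G_1 = 111.
G_1 = 111. HB_3(111) = 3^(3 + 1) + 3^3 + 3. Bump = 1284. G_2 = 1283.
G_2 = 1283. HB_4(1283) = 4^(4 + 1) + 4^4 + 3. Bump = 18753. G_3 = 18752.

326594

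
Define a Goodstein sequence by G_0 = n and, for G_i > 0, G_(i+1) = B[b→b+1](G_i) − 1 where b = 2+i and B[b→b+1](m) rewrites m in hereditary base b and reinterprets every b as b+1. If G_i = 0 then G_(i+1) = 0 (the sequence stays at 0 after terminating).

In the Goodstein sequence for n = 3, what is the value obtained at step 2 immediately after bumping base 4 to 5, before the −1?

(0) 3|_2 = 2 + 1 ↦ 3 + 1|_3 = 4 ⇒ 3
(1) 3|_3 = 3 ↦ 4|_4 = 4 ⇒ 3
(2) 3|_4 = 3 ↦ 3|_5 = 3 ⇒ 2

3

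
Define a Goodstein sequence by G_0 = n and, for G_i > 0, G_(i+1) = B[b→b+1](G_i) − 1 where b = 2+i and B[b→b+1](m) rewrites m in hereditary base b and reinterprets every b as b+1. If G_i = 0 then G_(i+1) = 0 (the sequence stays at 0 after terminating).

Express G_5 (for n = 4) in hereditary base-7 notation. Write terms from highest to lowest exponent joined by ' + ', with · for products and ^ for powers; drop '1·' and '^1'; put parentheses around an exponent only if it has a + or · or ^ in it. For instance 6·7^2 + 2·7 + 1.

2·7^2 + 7 + 4

4 —HB2→ 2^2 —bump→ 3^3 = 27 —(−1)→ 26
26 —HB3→ 2·3^2 + 2·3 + 2 —bump→ 2·4^2 + 2·4 + 2 = 42 —(−1)→ 41
41 —HB4→ 2·4^2 + 2·4 + 1 —bump→ 2·5^2 + 2·5 + 1 = 61 —(−1)→ 60
60 —HB5→ 2·5^2 + 2·5 —bump→ 2·6^2 + 2·6 = 84 —(−1)→ 83
83 —HB6→ 2·6^2 + 6 + 5 —bump→ 2·7^2 + 7 + 5 = 110 —(−1)→ 109
109 —HB7→ 2·7^2 + 7 + 4 —bump→ 2·8^2 + 8 + 4 = 140 —(−1)→ 139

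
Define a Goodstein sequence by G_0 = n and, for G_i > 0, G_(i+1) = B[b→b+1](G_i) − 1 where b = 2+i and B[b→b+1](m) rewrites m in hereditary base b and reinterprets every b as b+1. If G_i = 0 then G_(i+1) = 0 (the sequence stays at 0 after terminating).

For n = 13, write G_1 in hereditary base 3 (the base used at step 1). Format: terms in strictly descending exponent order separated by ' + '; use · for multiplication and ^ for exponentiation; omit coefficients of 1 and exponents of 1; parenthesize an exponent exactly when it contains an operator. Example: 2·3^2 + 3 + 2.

3^(3 + 1) + 3^3

step 0: 13 = 2^(2 + 1) + 2^2 + 1; sub 3 for 2: 3^(3 + 1) + 3^3 + 1; = 109; G_1 = 109−1 = 108
step 1: 108 = 3^(3 + 1) + 3^3; sub 4 for 3: 4^(4 + 1) + 4^4; = 1280; G_2 = 1280−1 = 1279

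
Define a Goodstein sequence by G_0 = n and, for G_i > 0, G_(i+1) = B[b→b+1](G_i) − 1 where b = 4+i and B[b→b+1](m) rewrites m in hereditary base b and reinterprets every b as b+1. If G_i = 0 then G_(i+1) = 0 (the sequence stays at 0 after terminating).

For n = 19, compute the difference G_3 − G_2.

base 4: 19 = 4^2 + 3; at 5: 5^2 + 3 = 28; next = 27
base 5: 27 = 5^2 + 2; at 6: 6^2 + 2 = 38; next = 37
base 6: 37 = 6^2 + 1; at 7: 7^2 + 1 = 50; next = 49

12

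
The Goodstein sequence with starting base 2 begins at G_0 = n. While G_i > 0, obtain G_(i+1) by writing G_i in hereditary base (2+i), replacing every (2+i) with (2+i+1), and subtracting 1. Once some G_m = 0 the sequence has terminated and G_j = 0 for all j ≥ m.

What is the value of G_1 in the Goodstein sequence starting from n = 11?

84

G_0=11  [base 2] 2^(2 + 1) + 2 + 1  →[2↦3]→  3^(3 + 1) + 3 + 1 = 85  −1 ⇒ G_1=84
G_1=84  [base 3] 3^(3 + 1) + 3  →[3↦4]→  4^(4 + 1) + 4 = 1028  −1 ⇒ G_2=1027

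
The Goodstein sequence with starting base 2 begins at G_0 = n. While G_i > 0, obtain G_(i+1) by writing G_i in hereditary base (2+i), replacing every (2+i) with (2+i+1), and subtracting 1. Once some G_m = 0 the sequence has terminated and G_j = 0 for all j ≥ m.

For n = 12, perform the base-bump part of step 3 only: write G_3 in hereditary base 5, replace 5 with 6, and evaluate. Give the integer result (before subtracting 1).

[0] 12 ≡ 2^(2 + 1) + 2^2 (base 2). Lift 3: 108. −1: 107.
[1] 107 ≡ 3^(3 + 1) + 2·3^2 + 2·3 + 2 (base 3). Lift 4: 1066. −1: 1065.
[2] 1065 ≡ 4^(4 + 1) + 2·4^2 + 2·4 + 1 (base 4). Lift 5: 15686. −1: 15685.
[3] 15685 ≡ 5^(5 + 1) + 2·5^2 + 2·5 (base 5). Lift 6: 280020. −1: 280019.

280020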